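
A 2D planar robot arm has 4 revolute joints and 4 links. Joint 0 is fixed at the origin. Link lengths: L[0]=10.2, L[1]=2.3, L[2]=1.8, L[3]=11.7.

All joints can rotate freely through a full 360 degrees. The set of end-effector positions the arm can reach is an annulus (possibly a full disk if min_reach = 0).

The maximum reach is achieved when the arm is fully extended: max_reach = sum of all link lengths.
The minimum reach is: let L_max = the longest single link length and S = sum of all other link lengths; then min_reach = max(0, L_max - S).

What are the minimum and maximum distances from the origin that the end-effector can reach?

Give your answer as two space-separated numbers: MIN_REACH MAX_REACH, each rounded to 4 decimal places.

Link lengths: [10.2, 2.3, 1.8, 11.7]
max_reach = 10.2 + 2.3 + 1.8 + 11.7 = 26
L_max = max([10.2, 2.3, 1.8, 11.7]) = 11.7
S (sum of others) = 26 - 11.7 = 14.3
min_reach = max(0, 11.7 - 14.3) = max(0, -2.6) = 0

Answer: 0.0000 26.0000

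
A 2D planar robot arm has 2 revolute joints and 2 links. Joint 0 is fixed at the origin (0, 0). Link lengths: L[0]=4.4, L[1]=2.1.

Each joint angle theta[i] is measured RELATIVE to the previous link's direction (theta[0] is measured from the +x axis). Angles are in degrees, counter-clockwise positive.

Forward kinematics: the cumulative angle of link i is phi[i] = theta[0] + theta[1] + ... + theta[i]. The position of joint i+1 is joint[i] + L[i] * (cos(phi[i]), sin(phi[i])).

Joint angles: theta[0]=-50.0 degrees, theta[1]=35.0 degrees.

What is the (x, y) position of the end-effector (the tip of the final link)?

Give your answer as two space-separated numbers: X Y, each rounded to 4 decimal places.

joint[0] = (0.0000, 0.0000)  (base)
link 0: phi[0] = -50 = -50 deg
  cos(-50 deg) = 0.6428, sin(-50 deg) = -0.7660
  joint[1] = (0.0000, 0.0000) + 4.4 * (0.6428, -0.7660) = (0.0000 + 2.8283, 0.0000 + -3.3706) = (2.8283, -3.3706)
link 1: phi[1] = -50 + 35 = -15 deg
  cos(-15 deg) = 0.9659, sin(-15 deg) = -0.2588
  joint[2] = (2.8283, -3.3706) + 2.1 * (0.9659, -0.2588) = (2.8283 + 2.0284, -3.3706 + -0.5435) = (4.8567, -3.9141)
End effector: (4.8567, -3.9141)

Answer: 4.8567 -3.9141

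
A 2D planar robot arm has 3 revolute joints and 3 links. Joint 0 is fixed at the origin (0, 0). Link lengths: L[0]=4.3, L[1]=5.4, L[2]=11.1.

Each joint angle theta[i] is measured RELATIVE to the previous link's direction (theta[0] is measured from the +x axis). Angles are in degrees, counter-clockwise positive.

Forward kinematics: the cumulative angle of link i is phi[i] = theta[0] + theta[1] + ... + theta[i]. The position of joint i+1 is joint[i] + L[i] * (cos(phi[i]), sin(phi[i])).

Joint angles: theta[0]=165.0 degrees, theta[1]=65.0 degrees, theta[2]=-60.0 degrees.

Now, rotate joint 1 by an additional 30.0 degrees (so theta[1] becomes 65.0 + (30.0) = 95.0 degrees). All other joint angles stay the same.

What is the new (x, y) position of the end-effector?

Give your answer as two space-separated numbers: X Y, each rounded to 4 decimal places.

Answer: -15.5218 -8.0015

Derivation:
joint[0] = (0.0000, 0.0000)  (base)
link 0: phi[0] = 165 = 165 deg
  cos(165 deg) = -0.9659, sin(165 deg) = 0.2588
  joint[1] = (0.0000, 0.0000) + 4.3 * (-0.9659, 0.2588) = (0.0000 + -4.1535, 0.0000 + 1.1129) = (-4.1535, 1.1129)
link 1: phi[1] = 165 + 95 = 260 deg
  cos(260 deg) = -0.1736, sin(260 deg) = -0.9848
  joint[2] = (-4.1535, 1.1129) + 5.4 * (-0.1736, -0.9848) = (-4.1535 + -0.9377, 1.1129 + -5.3180) = (-5.0912, -4.2050)
link 2: phi[2] = 165 + 95 + -60 = 200 deg
  cos(200 deg) = -0.9397, sin(200 deg) = -0.3420
  joint[3] = (-5.0912, -4.2050) + 11.1 * (-0.9397, -0.3420) = (-5.0912 + -10.4306, -4.2050 + -3.7964) = (-15.5218, -8.0015)
End effector: (-15.5218, -8.0015)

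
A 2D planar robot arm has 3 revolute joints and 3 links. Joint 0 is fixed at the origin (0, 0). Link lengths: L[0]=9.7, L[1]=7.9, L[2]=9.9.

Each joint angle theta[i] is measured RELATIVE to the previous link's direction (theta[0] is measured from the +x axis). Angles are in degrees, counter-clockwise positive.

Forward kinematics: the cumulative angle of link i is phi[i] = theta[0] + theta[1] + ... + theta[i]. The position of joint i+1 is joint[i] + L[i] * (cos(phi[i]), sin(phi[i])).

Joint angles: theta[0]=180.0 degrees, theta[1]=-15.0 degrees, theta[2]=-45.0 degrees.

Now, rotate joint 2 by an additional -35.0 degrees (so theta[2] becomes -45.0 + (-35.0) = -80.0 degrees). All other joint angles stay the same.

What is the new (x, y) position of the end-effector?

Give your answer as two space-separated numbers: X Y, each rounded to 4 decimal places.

Answer: -16.4680 11.9070

Derivation:
joint[0] = (0.0000, 0.0000)  (base)
link 0: phi[0] = 180 = 180 deg
  cos(180 deg) = -1.0000, sin(180 deg) = 0.0000
  joint[1] = (0.0000, 0.0000) + 9.7 * (-1.0000, 0.0000) = (0.0000 + -9.7000, 0.0000 + 0.0000) = (-9.7000, 0.0000)
link 1: phi[1] = 180 + -15 = 165 deg
  cos(165 deg) = -0.9659, sin(165 deg) = 0.2588
  joint[2] = (-9.7000, 0.0000) + 7.9 * (-0.9659, 0.2588) = (-9.7000 + -7.6308, 0.0000 + 2.0447) = (-17.3308, 2.0447)
link 2: phi[2] = 180 + -15 + -80 = 85 deg
  cos(85 deg) = 0.0872, sin(85 deg) = 0.9962
  joint[3] = (-17.3308, 2.0447) + 9.9 * (0.0872, 0.9962) = (-17.3308 + 0.8628, 2.0447 + 9.8623) = (-16.4680, 11.9070)
End effector: (-16.4680, 11.9070)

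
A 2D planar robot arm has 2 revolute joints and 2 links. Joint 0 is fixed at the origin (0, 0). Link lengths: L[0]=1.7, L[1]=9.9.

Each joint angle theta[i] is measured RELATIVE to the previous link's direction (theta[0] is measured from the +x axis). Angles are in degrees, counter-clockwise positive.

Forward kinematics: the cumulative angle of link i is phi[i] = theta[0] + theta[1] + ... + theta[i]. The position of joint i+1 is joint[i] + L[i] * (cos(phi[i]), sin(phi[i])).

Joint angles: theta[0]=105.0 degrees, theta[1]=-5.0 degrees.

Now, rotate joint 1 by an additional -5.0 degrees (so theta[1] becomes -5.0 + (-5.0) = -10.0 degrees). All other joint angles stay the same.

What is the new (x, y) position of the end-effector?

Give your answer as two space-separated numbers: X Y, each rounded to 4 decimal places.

joint[0] = (0.0000, 0.0000)  (base)
link 0: phi[0] = 105 = 105 deg
  cos(105 deg) = -0.2588, sin(105 deg) = 0.9659
  joint[1] = (0.0000, 0.0000) + 1.7 * (-0.2588, 0.9659) = (0.0000 + -0.4400, 0.0000 + 1.6421) = (-0.4400, 1.6421)
link 1: phi[1] = 105 + -10 = 95 deg
  cos(95 deg) = -0.0872, sin(95 deg) = 0.9962
  joint[2] = (-0.4400, 1.6421) + 9.9 * (-0.0872, 0.9962) = (-0.4400 + -0.8628, 1.6421 + 9.8623) = (-1.3028, 11.5044)
End effector: (-1.3028, 11.5044)

Answer: -1.3028 11.5044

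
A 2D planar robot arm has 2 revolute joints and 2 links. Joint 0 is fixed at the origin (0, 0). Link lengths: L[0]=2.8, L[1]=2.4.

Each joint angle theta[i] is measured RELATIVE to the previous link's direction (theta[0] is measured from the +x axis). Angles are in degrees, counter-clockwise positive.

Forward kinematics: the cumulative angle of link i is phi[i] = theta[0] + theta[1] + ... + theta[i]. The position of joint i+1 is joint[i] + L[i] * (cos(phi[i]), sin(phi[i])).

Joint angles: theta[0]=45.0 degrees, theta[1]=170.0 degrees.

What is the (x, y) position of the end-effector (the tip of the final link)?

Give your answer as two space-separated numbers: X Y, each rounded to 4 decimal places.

Answer: 0.0139 0.6033

Derivation:
joint[0] = (0.0000, 0.0000)  (base)
link 0: phi[0] = 45 = 45 deg
  cos(45 deg) = 0.7071, sin(45 deg) = 0.7071
  joint[1] = (0.0000, 0.0000) + 2.8 * (0.7071, 0.7071) = (0.0000 + 1.9799, 0.0000 + 1.9799) = (1.9799, 1.9799)
link 1: phi[1] = 45 + 170 = 215 deg
  cos(215 deg) = -0.8192, sin(215 deg) = -0.5736
  joint[2] = (1.9799, 1.9799) + 2.4 * (-0.8192, -0.5736) = (1.9799 + -1.9660, 1.9799 + -1.3766) = (0.0139, 0.6033)
End effector: (0.0139, 0.6033)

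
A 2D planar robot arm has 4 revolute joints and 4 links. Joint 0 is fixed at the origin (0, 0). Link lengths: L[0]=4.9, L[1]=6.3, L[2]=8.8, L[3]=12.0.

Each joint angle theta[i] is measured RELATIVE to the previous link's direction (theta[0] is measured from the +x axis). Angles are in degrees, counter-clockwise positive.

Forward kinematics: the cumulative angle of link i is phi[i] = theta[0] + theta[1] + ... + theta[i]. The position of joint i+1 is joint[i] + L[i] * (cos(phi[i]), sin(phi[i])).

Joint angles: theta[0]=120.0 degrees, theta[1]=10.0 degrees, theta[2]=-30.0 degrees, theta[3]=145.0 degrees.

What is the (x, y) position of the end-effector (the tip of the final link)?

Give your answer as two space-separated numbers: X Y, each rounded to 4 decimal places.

joint[0] = (0.0000, 0.0000)  (base)
link 0: phi[0] = 120 = 120 deg
  cos(120 deg) = -0.5000, sin(120 deg) = 0.8660
  joint[1] = (0.0000, 0.0000) + 4.9 * (-0.5000, 0.8660) = (0.0000 + -2.4500, 0.0000 + 4.2435) = (-2.4500, 4.2435)
link 1: phi[1] = 120 + 10 = 130 deg
  cos(130 deg) = -0.6428, sin(130 deg) = 0.7660
  joint[2] = (-2.4500, 4.2435) + 6.3 * (-0.6428, 0.7660) = (-2.4500 + -4.0496, 4.2435 + 4.8261) = (-6.4996, 9.0696)
link 2: phi[2] = 120 + 10 + -30 = 100 deg
  cos(100 deg) = -0.1736, sin(100 deg) = 0.9848
  joint[3] = (-6.4996, 9.0696) + 8.8 * (-0.1736, 0.9848) = (-6.4996 + -1.5281, 9.0696 + 8.6663) = (-8.0277, 17.7359)
link 3: phi[3] = 120 + 10 + -30 + 145 = 245 deg
  cos(245 deg) = -0.4226, sin(245 deg) = -0.9063
  joint[4] = (-8.0277, 17.7359) + 12 * (-0.4226, -0.9063) = (-8.0277 + -5.0714, 17.7359 + -10.8757) = (-13.0991, 6.8602)
End effector: (-13.0991, 6.8602)

Answer: -13.0991 6.8602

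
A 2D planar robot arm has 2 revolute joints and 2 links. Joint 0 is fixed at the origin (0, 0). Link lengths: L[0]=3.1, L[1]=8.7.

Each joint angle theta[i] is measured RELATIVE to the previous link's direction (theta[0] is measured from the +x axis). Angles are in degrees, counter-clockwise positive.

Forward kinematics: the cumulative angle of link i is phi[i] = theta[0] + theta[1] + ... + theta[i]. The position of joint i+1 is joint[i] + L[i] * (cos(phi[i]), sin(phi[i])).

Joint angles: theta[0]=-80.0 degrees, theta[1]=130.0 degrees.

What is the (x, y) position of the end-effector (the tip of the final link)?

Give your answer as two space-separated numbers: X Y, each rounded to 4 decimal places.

joint[0] = (0.0000, 0.0000)  (base)
link 0: phi[0] = -80 = -80 deg
  cos(-80 deg) = 0.1736, sin(-80 deg) = -0.9848
  joint[1] = (0.0000, 0.0000) + 3.1 * (0.1736, -0.9848) = (0.0000 + 0.5383, 0.0000 + -3.0529) = (0.5383, -3.0529)
link 1: phi[1] = -80 + 130 = 50 deg
  cos(50 deg) = 0.6428, sin(50 deg) = 0.7660
  joint[2] = (0.5383, -3.0529) + 8.7 * (0.6428, 0.7660) = (0.5383 + 5.5923, -3.0529 + 6.6646) = (6.1306, 3.6117)
End effector: (6.1306, 3.6117)

Answer: 6.1306 3.6117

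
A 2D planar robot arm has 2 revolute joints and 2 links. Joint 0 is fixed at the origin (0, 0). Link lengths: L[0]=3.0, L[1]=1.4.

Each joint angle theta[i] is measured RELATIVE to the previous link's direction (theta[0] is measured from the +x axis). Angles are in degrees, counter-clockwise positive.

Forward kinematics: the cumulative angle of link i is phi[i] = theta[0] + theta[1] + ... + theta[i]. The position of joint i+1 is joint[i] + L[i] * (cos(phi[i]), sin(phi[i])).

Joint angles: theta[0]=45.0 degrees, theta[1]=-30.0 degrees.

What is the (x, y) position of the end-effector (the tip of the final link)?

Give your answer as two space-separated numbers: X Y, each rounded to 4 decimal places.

joint[0] = (0.0000, 0.0000)  (base)
link 0: phi[0] = 45 = 45 deg
  cos(45 deg) = 0.7071, sin(45 deg) = 0.7071
  joint[1] = (0.0000, 0.0000) + 3 * (0.7071, 0.7071) = (0.0000 + 2.1213, 0.0000 + 2.1213) = (2.1213, 2.1213)
link 1: phi[1] = 45 + -30 = 15 deg
  cos(15 deg) = 0.9659, sin(15 deg) = 0.2588
  joint[2] = (2.1213, 2.1213) + 1.4 * (0.9659, 0.2588) = (2.1213 + 1.3523, 2.1213 + 0.3623) = (3.4736, 2.4837)
End effector: (3.4736, 2.4837)

Answer: 3.4736 2.4837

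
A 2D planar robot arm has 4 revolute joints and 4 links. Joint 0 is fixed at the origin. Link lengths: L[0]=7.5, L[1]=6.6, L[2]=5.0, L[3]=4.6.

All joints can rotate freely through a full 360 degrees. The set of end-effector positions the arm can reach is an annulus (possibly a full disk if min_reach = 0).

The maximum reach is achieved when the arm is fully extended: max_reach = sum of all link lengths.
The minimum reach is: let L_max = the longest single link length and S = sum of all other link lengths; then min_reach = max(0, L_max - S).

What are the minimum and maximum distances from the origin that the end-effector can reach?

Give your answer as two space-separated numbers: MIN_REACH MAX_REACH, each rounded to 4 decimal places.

Answer: 0.0000 23.7000

Derivation:
Link lengths: [7.5, 6.6, 5.0, 4.6]
max_reach = 7.5 + 6.6 + 5 + 4.6 = 23.7
L_max = max([7.5, 6.6, 5.0, 4.6]) = 7.5
S (sum of others) = 23.7 - 7.5 = 16.2
min_reach = max(0, 7.5 - 16.2) = max(0, -8.7) = 0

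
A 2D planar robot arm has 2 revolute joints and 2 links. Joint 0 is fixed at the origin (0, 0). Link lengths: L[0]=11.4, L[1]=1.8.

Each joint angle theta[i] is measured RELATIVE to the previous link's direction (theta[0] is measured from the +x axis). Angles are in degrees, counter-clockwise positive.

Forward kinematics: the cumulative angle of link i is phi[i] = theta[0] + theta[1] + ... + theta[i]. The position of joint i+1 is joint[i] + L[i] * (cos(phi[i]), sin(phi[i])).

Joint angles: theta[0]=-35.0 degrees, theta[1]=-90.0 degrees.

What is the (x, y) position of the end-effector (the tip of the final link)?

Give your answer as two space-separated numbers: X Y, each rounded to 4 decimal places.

Answer: 8.3059 -8.0132

Derivation:
joint[0] = (0.0000, 0.0000)  (base)
link 0: phi[0] = -35 = -35 deg
  cos(-35 deg) = 0.8192, sin(-35 deg) = -0.5736
  joint[1] = (0.0000, 0.0000) + 11.4 * (0.8192, -0.5736) = (0.0000 + 9.3383, 0.0000 + -6.5388) = (9.3383, -6.5388)
link 1: phi[1] = -35 + -90 = -125 deg
  cos(-125 deg) = -0.5736, sin(-125 deg) = -0.8192
  joint[2] = (9.3383, -6.5388) + 1.8 * (-0.5736, -0.8192) = (9.3383 + -1.0324, -6.5388 + -1.4745) = (8.3059, -8.0132)
End effector: (8.3059, -8.0132)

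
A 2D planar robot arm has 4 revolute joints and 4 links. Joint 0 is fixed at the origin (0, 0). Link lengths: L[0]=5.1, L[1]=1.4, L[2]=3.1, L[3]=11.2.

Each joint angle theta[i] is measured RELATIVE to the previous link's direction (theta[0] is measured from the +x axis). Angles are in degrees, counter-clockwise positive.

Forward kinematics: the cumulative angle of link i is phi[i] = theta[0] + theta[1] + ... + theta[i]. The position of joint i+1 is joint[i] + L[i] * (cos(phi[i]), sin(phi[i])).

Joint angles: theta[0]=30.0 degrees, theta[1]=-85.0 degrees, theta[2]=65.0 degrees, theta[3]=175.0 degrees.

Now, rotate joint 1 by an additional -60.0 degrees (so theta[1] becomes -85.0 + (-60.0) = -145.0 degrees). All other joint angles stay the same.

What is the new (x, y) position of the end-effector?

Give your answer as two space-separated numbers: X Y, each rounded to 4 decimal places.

joint[0] = (0.0000, 0.0000)  (base)
link 0: phi[0] = 30 = 30 deg
  cos(30 deg) = 0.8660, sin(30 deg) = 0.5000
  joint[1] = (0.0000, 0.0000) + 5.1 * (0.8660, 0.5000) = (0.0000 + 4.4167, 0.0000 + 2.5500) = (4.4167, 2.5500)
link 1: phi[1] = 30 + -145 = -115 deg
  cos(-115 deg) = -0.4226, sin(-115 deg) = -0.9063
  joint[2] = (4.4167, 2.5500) + 1.4 * (-0.4226, -0.9063) = (4.4167 + -0.5917, 2.5500 + -1.2688) = (3.8251, 1.2812)
link 2: phi[2] = 30 + -145 + 65 = -50 deg
  cos(-50 deg) = 0.6428, sin(-50 deg) = -0.7660
  joint[3] = (3.8251, 1.2812) + 3.1 * (0.6428, -0.7660) = (3.8251 + 1.9926, 1.2812 + -2.3747) = (5.8177, -1.0936)
link 3: phi[3] = 30 + -145 + 65 + 175 = 125 deg
  cos(125 deg) = -0.5736, sin(125 deg) = 0.8192
  joint[4] = (5.8177, -1.0936) + 11.2 * (-0.5736, 0.8192) = (5.8177 + -6.4241, -1.0936 + 9.1745) = (-0.6064, 8.0809)
End effector: (-0.6064, 8.0809)

Answer: -0.6064 8.0809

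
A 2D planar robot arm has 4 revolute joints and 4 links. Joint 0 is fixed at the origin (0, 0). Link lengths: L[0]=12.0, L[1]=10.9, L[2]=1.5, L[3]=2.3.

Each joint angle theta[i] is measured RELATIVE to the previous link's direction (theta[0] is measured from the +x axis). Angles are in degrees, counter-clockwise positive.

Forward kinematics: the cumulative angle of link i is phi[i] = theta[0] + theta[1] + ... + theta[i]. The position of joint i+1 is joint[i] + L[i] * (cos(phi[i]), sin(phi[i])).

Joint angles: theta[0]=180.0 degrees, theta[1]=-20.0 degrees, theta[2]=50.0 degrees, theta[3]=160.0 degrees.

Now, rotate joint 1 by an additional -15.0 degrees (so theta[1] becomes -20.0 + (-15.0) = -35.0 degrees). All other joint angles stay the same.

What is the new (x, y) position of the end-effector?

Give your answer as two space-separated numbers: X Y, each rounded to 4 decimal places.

joint[0] = (0.0000, 0.0000)  (base)
link 0: phi[0] = 180 = 180 deg
  cos(180 deg) = -1.0000, sin(180 deg) = 0.0000
  joint[1] = (0.0000, 0.0000) + 12 * (-1.0000, 0.0000) = (0.0000 + -12.0000, 0.0000 + 0.0000) = (-12.0000, 0.0000)
link 1: phi[1] = 180 + -35 = 145 deg
  cos(145 deg) = -0.8192, sin(145 deg) = 0.5736
  joint[2] = (-12.0000, 0.0000) + 10.9 * (-0.8192, 0.5736) = (-12.0000 + -8.9288, 0.0000 + 6.2520) = (-20.9288, 6.2520)
link 2: phi[2] = 180 + -35 + 50 = 195 deg
  cos(195 deg) = -0.9659, sin(195 deg) = -0.2588
  joint[3] = (-20.9288, 6.2520) + 1.5 * (-0.9659, -0.2588) = (-20.9288 + -1.4489, 6.2520 + -0.3882) = (-22.3776, 5.8638)
link 3: phi[3] = 180 + -35 + 50 + 160 = 355 deg
  cos(355 deg) = 0.9962, sin(355 deg) = -0.0872
  joint[4] = (-22.3776, 5.8638) + 2.3 * (0.9962, -0.0872) = (-22.3776 + 2.2912, 5.8638 + -0.2005) = (-20.0864, 5.6633)
End effector: (-20.0864, 5.6633)

Answer: -20.0864 5.6633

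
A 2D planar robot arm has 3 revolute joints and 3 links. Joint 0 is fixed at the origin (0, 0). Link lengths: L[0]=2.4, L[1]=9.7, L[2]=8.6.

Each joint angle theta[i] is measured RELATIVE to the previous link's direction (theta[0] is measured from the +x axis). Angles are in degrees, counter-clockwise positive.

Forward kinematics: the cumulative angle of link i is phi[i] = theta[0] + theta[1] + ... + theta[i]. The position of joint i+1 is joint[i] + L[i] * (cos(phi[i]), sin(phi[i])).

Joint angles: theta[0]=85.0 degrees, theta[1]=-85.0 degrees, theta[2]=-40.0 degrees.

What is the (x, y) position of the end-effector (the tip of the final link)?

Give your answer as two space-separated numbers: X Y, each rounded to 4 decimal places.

joint[0] = (0.0000, 0.0000)  (base)
link 0: phi[0] = 85 = 85 deg
  cos(85 deg) = 0.0872, sin(85 deg) = 0.9962
  joint[1] = (0.0000, 0.0000) + 2.4 * (0.0872, 0.9962) = (0.0000 + 0.2092, 0.0000 + 2.3909) = (0.2092, 2.3909)
link 1: phi[1] = 85 + -85 = 0 deg
  cos(0 deg) = 1.0000, sin(0 deg) = 0.0000
  joint[2] = (0.2092, 2.3909) + 9.7 * (1.0000, 0.0000) = (0.2092 + 9.7000, 2.3909 + 0.0000) = (9.9092, 2.3909)
link 2: phi[2] = 85 + -85 + -40 = -40 deg
  cos(-40 deg) = 0.7660, sin(-40 deg) = -0.6428
  joint[3] = (9.9092, 2.3909) + 8.6 * (0.7660, -0.6428) = (9.9092 + 6.5880, 2.3909 + -5.5280) = (16.4972, -3.1371)
End effector: (16.4972, -3.1371)

Answer: 16.4972 -3.1371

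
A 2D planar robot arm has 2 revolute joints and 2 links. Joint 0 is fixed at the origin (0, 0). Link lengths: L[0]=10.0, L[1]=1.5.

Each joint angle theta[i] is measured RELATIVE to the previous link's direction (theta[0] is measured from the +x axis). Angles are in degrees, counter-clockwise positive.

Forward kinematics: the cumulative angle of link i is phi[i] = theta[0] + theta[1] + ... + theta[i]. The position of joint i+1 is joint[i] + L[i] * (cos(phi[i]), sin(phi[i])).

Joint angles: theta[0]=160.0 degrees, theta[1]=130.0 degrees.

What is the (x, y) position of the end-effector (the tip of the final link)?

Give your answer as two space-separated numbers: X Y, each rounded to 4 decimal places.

Answer: -8.8839 2.0107

Derivation:
joint[0] = (0.0000, 0.0000)  (base)
link 0: phi[0] = 160 = 160 deg
  cos(160 deg) = -0.9397, sin(160 deg) = 0.3420
  joint[1] = (0.0000, 0.0000) + 10 * (-0.9397, 0.3420) = (0.0000 + -9.3969, 0.0000 + 3.4202) = (-9.3969, 3.4202)
link 1: phi[1] = 160 + 130 = 290 deg
  cos(290 deg) = 0.3420, sin(290 deg) = -0.9397
  joint[2] = (-9.3969, 3.4202) + 1.5 * (0.3420, -0.9397) = (-9.3969 + 0.5130, 3.4202 + -1.4095) = (-8.8839, 2.0107)
End effector: (-8.8839, 2.0107)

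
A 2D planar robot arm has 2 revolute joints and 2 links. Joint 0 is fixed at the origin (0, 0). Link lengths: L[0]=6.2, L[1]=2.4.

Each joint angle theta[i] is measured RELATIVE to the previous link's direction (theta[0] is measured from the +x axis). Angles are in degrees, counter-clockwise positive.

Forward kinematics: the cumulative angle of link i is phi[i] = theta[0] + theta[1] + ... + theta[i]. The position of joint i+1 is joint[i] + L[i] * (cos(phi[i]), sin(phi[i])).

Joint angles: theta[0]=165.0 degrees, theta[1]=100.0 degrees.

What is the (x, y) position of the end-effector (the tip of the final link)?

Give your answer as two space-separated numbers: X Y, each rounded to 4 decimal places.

joint[0] = (0.0000, 0.0000)  (base)
link 0: phi[0] = 165 = 165 deg
  cos(165 deg) = -0.9659, sin(165 deg) = 0.2588
  joint[1] = (0.0000, 0.0000) + 6.2 * (-0.9659, 0.2588) = (0.0000 + -5.9887, 0.0000 + 1.6047) = (-5.9887, 1.6047)
link 1: phi[1] = 165 + 100 = 265 deg
  cos(265 deg) = -0.0872, sin(265 deg) = -0.9962
  joint[2] = (-5.9887, 1.6047) + 2.4 * (-0.0872, -0.9962) = (-5.9887 + -0.2092, 1.6047 + -2.3909) = (-6.1979, -0.7862)
End effector: (-6.1979, -0.7862)

Answer: -6.1979 -0.7862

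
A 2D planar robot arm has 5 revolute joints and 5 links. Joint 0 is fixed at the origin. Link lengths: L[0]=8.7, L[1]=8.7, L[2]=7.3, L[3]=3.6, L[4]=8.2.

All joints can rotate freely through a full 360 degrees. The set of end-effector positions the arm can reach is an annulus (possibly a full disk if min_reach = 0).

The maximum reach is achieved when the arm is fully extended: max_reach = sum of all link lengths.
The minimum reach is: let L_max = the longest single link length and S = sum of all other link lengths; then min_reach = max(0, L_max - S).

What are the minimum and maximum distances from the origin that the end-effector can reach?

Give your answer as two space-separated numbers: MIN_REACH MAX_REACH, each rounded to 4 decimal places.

Answer: 0.0000 36.5000

Derivation:
Link lengths: [8.7, 8.7, 7.3, 3.6, 8.2]
max_reach = 8.7 + 8.7 + 7.3 + 3.6 + 8.2 = 36.5
L_max = max([8.7, 8.7, 7.3, 3.6, 8.2]) = 8.7
S (sum of others) = 36.5 - 8.7 = 27.8
min_reach = max(0, 8.7 - 27.8) = max(0, -19.1) = 0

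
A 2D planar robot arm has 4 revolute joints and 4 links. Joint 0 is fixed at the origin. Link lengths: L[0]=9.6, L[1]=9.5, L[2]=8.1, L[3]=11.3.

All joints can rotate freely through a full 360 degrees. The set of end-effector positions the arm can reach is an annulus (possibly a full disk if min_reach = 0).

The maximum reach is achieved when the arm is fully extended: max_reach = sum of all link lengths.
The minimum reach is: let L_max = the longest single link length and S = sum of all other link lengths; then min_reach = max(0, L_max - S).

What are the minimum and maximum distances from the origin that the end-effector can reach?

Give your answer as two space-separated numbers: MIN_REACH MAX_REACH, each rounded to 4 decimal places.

Link lengths: [9.6, 9.5, 8.1, 11.3]
max_reach = 9.6 + 9.5 + 8.1 + 11.3 = 38.5
L_max = max([9.6, 9.5, 8.1, 11.3]) = 11.3
S (sum of others) = 38.5 - 11.3 = 27.2
min_reach = max(0, 11.3 - 27.2) = max(0, -15.9) = 0

Answer: 0.0000 38.5000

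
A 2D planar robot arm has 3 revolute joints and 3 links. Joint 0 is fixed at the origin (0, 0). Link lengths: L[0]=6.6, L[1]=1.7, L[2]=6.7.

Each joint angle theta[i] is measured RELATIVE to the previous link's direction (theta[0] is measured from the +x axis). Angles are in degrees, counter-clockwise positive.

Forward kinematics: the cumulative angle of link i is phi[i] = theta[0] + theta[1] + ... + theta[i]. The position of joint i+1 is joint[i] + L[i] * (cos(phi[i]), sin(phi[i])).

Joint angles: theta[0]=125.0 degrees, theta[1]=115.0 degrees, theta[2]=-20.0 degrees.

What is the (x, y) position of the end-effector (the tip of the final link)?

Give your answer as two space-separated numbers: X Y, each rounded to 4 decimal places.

joint[0] = (0.0000, 0.0000)  (base)
link 0: phi[0] = 125 = 125 deg
  cos(125 deg) = -0.5736, sin(125 deg) = 0.8192
  joint[1] = (0.0000, 0.0000) + 6.6 * (-0.5736, 0.8192) = (0.0000 + -3.7856, 0.0000 + 5.4064) = (-3.7856, 5.4064)
link 1: phi[1] = 125 + 115 = 240 deg
  cos(240 deg) = -0.5000, sin(240 deg) = -0.8660
  joint[2] = (-3.7856, 5.4064) + 1.7 * (-0.5000, -0.8660) = (-3.7856 + -0.8500, 5.4064 + -1.4722) = (-4.6356, 3.9342)
link 2: phi[2] = 125 + 115 + -20 = 220 deg
  cos(220 deg) = -0.7660, sin(220 deg) = -0.6428
  joint[3] = (-4.6356, 3.9342) + 6.7 * (-0.7660, -0.6428) = (-4.6356 + -5.1325, 3.9342 + -4.3067) = (-9.7681, -0.3725)
End effector: (-9.7681, -0.3725)

Answer: -9.7681 -0.3725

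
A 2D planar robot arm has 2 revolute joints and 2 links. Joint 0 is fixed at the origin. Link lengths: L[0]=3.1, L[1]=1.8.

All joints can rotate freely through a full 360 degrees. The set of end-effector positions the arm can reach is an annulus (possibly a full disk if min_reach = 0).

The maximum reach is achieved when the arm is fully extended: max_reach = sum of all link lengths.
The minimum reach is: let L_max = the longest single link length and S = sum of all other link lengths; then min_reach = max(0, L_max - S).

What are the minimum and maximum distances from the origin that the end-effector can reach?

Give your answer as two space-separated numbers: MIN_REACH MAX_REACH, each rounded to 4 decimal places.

Link lengths: [3.1, 1.8]
max_reach = 3.1 + 1.8 = 4.9
L_max = max([3.1, 1.8]) = 3.1
S (sum of others) = 4.9 - 3.1 = 1.8
min_reach = max(0, 3.1 - 1.8) = max(0, 1.3) = 1.3

Answer: 1.3000 4.9000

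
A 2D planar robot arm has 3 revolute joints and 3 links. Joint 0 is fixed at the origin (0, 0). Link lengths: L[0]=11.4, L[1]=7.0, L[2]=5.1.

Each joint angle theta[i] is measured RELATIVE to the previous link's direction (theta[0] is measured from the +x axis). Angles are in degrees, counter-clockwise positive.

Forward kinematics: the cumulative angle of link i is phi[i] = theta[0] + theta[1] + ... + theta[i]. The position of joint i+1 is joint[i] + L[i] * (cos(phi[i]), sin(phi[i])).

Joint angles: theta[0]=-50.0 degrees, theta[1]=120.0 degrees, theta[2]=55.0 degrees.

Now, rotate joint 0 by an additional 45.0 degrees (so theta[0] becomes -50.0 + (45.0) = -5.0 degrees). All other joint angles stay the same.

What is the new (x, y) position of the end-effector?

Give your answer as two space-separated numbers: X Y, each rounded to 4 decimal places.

Answer: 3.3758 6.2362

Derivation:
joint[0] = (0.0000, 0.0000)  (base)
link 0: phi[0] = -5 = -5 deg
  cos(-5 deg) = 0.9962, sin(-5 deg) = -0.0872
  joint[1] = (0.0000, 0.0000) + 11.4 * (0.9962, -0.0872) = (0.0000 + 11.3566, 0.0000 + -0.9936) = (11.3566, -0.9936)
link 1: phi[1] = -5 + 120 = 115 deg
  cos(115 deg) = -0.4226, sin(115 deg) = 0.9063
  joint[2] = (11.3566, -0.9936) + 7 * (-0.4226, 0.9063) = (11.3566 + -2.9583, -0.9936 + 6.3442) = (8.3983, 5.3506)
link 2: phi[2] = -5 + 120 + 55 = 170 deg
  cos(170 deg) = -0.9848, sin(170 deg) = 0.1736
  joint[3] = (8.3983, 5.3506) + 5.1 * (-0.9848, 0.1736) = (8.3983 + -5.0225, 5.3506 + 0.8856) = (3.3758, 6.2362)
End effector: (3.3758, 6.2362)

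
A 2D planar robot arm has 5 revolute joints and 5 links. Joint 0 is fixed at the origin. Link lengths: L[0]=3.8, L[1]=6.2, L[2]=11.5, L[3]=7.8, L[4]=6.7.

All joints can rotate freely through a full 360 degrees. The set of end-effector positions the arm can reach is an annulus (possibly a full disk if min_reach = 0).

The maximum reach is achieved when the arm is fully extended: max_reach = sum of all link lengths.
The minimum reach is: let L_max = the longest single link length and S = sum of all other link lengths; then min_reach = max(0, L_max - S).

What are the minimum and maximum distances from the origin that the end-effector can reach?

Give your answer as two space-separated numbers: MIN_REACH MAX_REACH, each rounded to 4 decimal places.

Answer: 0.0000 36.0000

Derivation:
Link lengths: [3.8, 6.2, 11.5, 7.8, 6.7]
max_reach = 3.8 + 6.2 + 11.5 + 7.8 + 6.7 = 36
L_max = max([3.8, 6.2, 11.5, 7.8, 6.7]) = 11.5
S (sum of others) = 36 - 11.5 = 24.5
min_reach = max(0, 11.5 - 24.5) = max(0, -13) = 0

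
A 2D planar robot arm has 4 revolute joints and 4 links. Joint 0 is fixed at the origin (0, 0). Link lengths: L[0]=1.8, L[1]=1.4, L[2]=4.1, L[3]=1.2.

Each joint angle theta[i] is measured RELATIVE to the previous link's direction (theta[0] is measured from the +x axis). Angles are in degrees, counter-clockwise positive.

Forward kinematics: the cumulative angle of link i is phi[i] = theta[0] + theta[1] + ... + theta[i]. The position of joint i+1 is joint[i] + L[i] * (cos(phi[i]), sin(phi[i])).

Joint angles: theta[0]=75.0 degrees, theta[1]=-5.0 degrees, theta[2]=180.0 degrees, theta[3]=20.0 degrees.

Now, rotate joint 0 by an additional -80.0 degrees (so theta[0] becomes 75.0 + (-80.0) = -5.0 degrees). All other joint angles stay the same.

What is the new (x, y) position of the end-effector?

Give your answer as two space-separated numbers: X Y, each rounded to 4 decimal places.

joint[0] = (0.0000, 0.0000)  (base)
link 0: phi[0] = -5 = -5 deg
  cos(-5 deg) = 0.9962, sin(-5 deg) = -0.0872
  joint[1] = (0.0000, 0.0000) + 1.8 * (0.9962, -0.0872) = (0.0000 + 1.7932, 0.0000 + -0.1569) = (1.7932, -0.1569)
link 1: phi[1] = -5 + -5 = -10 deg
  cos(-10 deg) = 0.9848, sin(-10 deg) = -0.1736
  joint[2] = (1.7932, -0.1569) + 1.4 * (0.9848, -0.1736) = (1.7932 + 1.3787, -0.1569 + -0.2431) = (3.1719, -0.4000)
link 2: phi[2] = -5 + -5 + 180 = 170 deg
  cos(170 deg) = -0.9848, sin(170 deg) = 0.1736
  joint[3] = (3.1719, -0.4000) + 4.1 * (-0.9848, 0.1736) = (3.1719 + -4.0377, -0.4000 + 0.7120) = (-0.8658, 0.3120)
link 3: phi[3] = -5 + -5 + 180 + 20 = 190 deg
  cos(190 deg) = -0.9848, sin(190 deg) = -0.1736
  joint[4] = (-0.8658, 0.3120) + 1.2 * (-0.9848, -0.1736) = (-0.8658 + -1.1818, 0.3120 + -0.2084) = (-2.0476, 0.1036)
End effector: (-2.0476, 0.1036)

Answer: -2.0476 0.1036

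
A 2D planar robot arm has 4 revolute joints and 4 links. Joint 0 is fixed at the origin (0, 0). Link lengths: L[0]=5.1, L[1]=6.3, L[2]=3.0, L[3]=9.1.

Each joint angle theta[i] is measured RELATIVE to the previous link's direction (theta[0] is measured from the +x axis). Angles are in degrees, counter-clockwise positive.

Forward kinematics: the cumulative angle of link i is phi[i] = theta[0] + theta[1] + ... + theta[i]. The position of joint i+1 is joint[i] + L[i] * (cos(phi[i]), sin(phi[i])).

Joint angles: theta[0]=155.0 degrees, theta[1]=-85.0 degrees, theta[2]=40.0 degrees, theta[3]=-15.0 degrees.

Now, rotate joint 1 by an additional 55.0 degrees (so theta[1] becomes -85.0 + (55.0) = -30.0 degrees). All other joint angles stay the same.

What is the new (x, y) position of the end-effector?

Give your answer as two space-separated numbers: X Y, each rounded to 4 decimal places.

joint[0] = (0.0000, 0.0000)  (base)
link 0: phi[0] = 155 = 155 deg
  cos(155 deg) = -0.9063, sin(155 deg) = 0.4226
  joint[1] = (0.0000, 0.0000) + 5.1 * (-0.9063, 0.4226) = (0.0000 + -4.6222, 0.0000 + 2.1554) = (-4.6222, 2.1554)
link 1: phi[1] = 155 + -30 = 125 deg
  cos(125 deg) = -0.5736, sin(125 deg) = 0.8192
  joint[2] = (-4.6222, 2.1554) + 6.3 * (-0.5736, 0.8192) = (-4.6222 + -3.6135, 2.1554 + 5.1607) = (-8.2357, 7.3160)
link 2: phi[2] = 155 + -30 + 40 = 165 deg
  cos(165 deg) = -0.9659, sin(165 deg) = 0.2588
  joint[3] = (-8.2357, 7.3160) + 3 * (-0.9659, 0.2588) = (-8.2357 + -2.8978, 7.3160 + 0.7765) = (-11.1335, 8.0925)
link 3: phi[3] = 155 + -30 + 40 + -15 = 150 deg
  cos(150 deg) = -0.8660, sin(150 deg) = 0.5000
  joint[4] = (-11.1335, 8.0925) + 9.1 * (-0.8660, 0.5000) = (-11.1335 + -7.8808, 8.0925 + 4.5500) = (-19.0143, 12.6425)
End effector: (-19.0143, 12.6425)

Answer: -19.0143 12.6425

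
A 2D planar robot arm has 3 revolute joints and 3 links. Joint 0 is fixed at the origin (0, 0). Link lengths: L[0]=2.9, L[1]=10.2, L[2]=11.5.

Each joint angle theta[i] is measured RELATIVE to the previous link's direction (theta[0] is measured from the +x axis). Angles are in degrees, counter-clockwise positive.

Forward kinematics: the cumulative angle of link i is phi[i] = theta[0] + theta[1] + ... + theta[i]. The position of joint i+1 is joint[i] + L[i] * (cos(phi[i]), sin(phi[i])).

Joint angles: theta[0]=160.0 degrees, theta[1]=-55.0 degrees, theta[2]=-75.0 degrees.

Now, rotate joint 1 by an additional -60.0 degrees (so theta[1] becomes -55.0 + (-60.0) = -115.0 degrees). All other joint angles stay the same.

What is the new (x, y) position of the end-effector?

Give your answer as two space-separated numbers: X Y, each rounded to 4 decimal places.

joint[0] = (0.0000, 0.0000)  (base)
link 0: phi[0] = 160 = 160 deg
  cos(160 deg) = -0.9397, sin(160 deg) = 0.3420
  joint[1] = (0.0000, 0.0000) + 2.9 * (-0.9397, 0.3420) = (0.0000 + -2.7251, 0.0000 + 0.9919) = (-2.7251, 0.9919)
link 1: phi[1] = 160 + -115 = 45 deg
  cos(45 deg) = 0.7071, sin(45 deg) = 0.7071
  joint[2] = (-2.7251, 0.9919) + 10.2 * (0.7071, 0.7071) = (-2.7251 + 7.2125, 0.9919 + 7.2125) = (4.4874, 8.2043)
link 2: phi[2] = 160 + -115 + -75 = -30 deg
  cos(-30 deg) = 0.8660, sin(-30 deg) = -0.5000
  joint[3] = (4.4874, 8.2043) + 11.5 * (0.8660, -0.5000) = (4.4874 + 9.9593, 8.2043 + -5.7500) = (14.4467, 2.4543)
End effector: (14.4467, 2.4543)

Answer: 14.4467 2.4543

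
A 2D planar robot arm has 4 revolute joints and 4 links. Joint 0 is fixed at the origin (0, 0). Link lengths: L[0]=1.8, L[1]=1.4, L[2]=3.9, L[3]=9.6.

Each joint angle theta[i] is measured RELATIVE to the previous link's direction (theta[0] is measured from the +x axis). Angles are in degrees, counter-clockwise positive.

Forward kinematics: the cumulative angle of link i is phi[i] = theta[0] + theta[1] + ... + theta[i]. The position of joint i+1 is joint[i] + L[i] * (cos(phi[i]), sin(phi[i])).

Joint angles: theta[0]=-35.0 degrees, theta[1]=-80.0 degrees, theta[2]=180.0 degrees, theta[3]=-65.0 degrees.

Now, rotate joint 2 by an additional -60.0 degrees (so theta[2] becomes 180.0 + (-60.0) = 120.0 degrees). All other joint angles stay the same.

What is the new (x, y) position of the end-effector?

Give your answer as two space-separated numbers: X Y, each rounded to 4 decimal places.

Answer: 9.5680 -10.2752

Derivation:
joint[0] = (0.0000, 0.0000)  (base)
link 0: phi[0] = -35 = -35 deg
  cos(-35 deg) = 0.8192, sin(-35 deg) = -0.5736
  joint[1] = (0.0000, 0.0000) + 1.8 * (0.8192, -0.5736) = (0.0000 + 1.4745, 0.0000 + -1.0324) = (1.4745, -1.0324)
link 1: phi[1] = -35 + -80 = -115 deg
  cos(-115 deg) = -0.4226, sin(-115 deg) = -0.9063
  joint[2] = (1.4745, -1.0324) + 1.4 * (-0.4226, -0.9063) = (1.4745 + -0.5917, -1.0324 + -1.2688) = (0.8828, -2.3013)
link 2: phi[2] = -35 + -80 + 120 = 5 deg
  cos(5 deg) = 0.9962, sin(5 deg) = 0.0872
  joint[3] = (0.8828, -2.3013) + 3.9 * (0.9962, 0.0872) = (0.8828 + 3.8852, -2.3013 + 0.3399) = (4.7680, -1.9614)
link 3: phi[3] = -35 + -80 + 120 + -65 = -60 deg
  cos(-60 deg) = 0.5000, sin(-60 deg) = -0.8660
  joint[4] = (4.7680, -1.9614) + 9.6 * (0.5000, -0.8660) = (4.7680 + 4.8000, -1.9614 + -8.3138) = (9.5680, -10.2752)
End effector: (9.5680, -10.2752)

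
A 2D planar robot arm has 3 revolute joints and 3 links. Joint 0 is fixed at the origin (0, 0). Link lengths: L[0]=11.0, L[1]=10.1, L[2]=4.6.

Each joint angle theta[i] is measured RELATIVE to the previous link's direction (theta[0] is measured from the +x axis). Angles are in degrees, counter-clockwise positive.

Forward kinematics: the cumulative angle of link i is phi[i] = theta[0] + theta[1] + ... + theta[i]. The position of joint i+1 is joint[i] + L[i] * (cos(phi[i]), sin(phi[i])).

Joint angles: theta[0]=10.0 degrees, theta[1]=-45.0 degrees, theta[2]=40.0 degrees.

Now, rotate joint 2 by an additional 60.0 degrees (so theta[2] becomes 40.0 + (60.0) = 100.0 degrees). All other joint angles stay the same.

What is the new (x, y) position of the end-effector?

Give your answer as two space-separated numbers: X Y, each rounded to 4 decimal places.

joint[0] = (0.0000, 0.0000)  (base)
link 0: phi[0] = 10 = 10 deg
  cos(10 deg) = 0.9848, sin(10 deg) = 0.1736
  joint[1] = (0.0000, 0.0000) + 11 * (0.9848, 0.1736) = (0.0000 + 10.8329, 0.0000 + 1.9101) = (10.8329, 1.9101)
link 1: phi[1] = 10 + -45 = -35 deg
  cos(-35 deg) = 0.8192, sin(-35 deg) = -0.5736
  joint[2] = (10.8329, 1.9101) + 10.1 * (0.8192, -0.5736) = (10.8329 + 8.2734, 1.9101 + -5.7931) = (19.1063, -3.8830)
link 2: phi[2] = 10 + -45 + 100 = 65 deg
  cos(65 deg) = 0.4226, sin(65 deg) = 0.9063
  joint[3] = (19.1063, -3.8830) + 4.6 * (0.4226, 0.9063) = (19.1063 + 1.9440, -3.8830 + 4.1690) = (21.0504, 0.2860)
End effector: (21.0504, 0.2860)

Answer: 21.0504 0.2860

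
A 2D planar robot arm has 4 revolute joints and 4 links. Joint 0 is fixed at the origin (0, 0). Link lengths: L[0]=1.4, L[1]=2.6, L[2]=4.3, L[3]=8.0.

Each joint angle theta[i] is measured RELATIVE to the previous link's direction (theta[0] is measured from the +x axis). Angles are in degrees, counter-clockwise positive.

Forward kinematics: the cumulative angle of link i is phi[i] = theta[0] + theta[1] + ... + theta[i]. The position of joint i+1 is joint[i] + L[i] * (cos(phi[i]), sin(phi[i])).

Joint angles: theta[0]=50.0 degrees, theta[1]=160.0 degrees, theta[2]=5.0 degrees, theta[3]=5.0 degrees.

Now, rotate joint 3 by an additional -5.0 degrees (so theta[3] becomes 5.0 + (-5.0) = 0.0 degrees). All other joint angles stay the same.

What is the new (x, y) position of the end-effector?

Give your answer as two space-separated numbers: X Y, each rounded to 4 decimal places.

joint[0] = (0.0000, 0.0000)  (base)
link 0: phi[0] = 50 = 50 deg
  cos(50 deg) = 0.6428, sin(50 deg) = 0.7660
  joint[1] = (0.0000, 0.0000) + 1.4 * (0.6428, 0.7660) = (0.0000 + 0.8999, 0.0000 + 1.0725) = (0.8999, 1.0725)
link 1: phi[1] = 50 + 160 = 210 deg
  cos(210 deg) = -0.8660, sin(210 deg) = -0.5000
  joint[2] = (0.8999, 1.0725) + 2.6 * (-0.8660, -0.5000) = (0.8999 + -2.2517, 1.0725 + -1.3000) = (-1.3518, -0.2275)
link 2: phi[2] = 50 + 160 + 5 = 215 deg
  cos(215 deg) = -0.8192, sin(215 deg) = -0.5736
  joint[3] = (-1.3518, -0.2275) + 4.3 * (-0.8192, -0.5736) = (-1.3518 + -3.5224, -0.2275 + -2.4664) = (-4.8741, -2.6939)
link 3: phi[3] = 50 + 160 + 5 + 0 = 215 deg
  cos(215 deg) = -0.8192, sin(215 deg) = -0.5736
  joint[4] = (-4.8741, -2.6939) + 8 * (-0.8192, -0.5736) = (-4.8741 + -6.5532, -2.6939 + -4.5886) = (-11.4273, -7.2825)
End effector: (-11.4273, -7.2825)

Answer: -11.4273 -7.2825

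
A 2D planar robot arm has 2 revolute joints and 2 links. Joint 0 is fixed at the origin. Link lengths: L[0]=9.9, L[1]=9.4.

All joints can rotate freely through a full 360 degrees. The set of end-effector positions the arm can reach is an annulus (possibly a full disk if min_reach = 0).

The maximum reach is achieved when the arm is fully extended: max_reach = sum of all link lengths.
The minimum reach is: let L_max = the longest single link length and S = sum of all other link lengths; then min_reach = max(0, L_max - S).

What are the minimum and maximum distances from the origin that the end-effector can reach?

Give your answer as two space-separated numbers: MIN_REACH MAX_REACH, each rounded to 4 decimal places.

Link lengths: [9.9, 9.4]
max_reach = 9.9 + 9.4 = 19.3
L_max = max([9.9, 9.4]) = 9.9
S (sum of others) = 19.3 - 9.9 = 9.4
min_reach = max(0, 9.9 - 9.4) = max(0, 0.5) = 0.5

Answer: 0.5000 19.3000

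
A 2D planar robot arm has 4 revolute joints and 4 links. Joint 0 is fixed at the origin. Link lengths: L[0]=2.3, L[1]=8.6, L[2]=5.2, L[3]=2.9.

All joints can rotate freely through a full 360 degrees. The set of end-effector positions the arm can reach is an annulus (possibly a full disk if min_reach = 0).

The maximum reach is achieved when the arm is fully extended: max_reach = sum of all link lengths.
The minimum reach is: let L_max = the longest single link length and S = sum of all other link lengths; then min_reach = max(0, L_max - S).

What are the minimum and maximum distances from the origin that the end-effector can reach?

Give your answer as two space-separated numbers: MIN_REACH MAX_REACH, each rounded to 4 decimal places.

Answer: 0.0000 19.0000

Derivation:
Link lengths: [2.3, 8.6, 5.2, 2.9]
max_reach = 2.3 + 8.6 + 5.2 + 2.9 = 19
L_max = max([2.3, 8.6, 5.2, 2.9]) = 8.6
S (sum of others) = 19 - 8.6 = 10.4
min_reach = max(0, 8.6 - 10.4) = max(0, -1.8) = 0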